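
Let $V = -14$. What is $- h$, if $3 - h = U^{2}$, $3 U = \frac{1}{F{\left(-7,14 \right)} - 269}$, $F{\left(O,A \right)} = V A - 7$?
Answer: $- \frac{6015167}{2005056} \approx -3.0$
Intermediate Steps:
$F{\left(O,A \right)} = -7 - 14 A$ ($F{\left(O,A \right)} = - 14 A - 7 = -7 - 14 A$)
$U = - \frac{1}{1416}$ ($U = \frac{1}{3 \left(\left(-7 - 196\right) - 269\right)} = \frac{1}{3 \left(-203 - 269\right)} = \frac{1}{3 \left(-472\right)} = \frac{1}{3} \left(- \frac{1}{472}\right) = - \frac{1}{1416} \approx -0.00070621$)
$h = \frac{6015167}{2005056}$ ($h = 3 - \left(- \frac{1}{1416}\right)^{2} = 3 - \frac{1}{2005056} = \frac{6015167}{2005056} \approx 3.0$)
$- h = \left(-1\right) \frac{6015167}{2005056} = - \frac{6015167}{2005056}$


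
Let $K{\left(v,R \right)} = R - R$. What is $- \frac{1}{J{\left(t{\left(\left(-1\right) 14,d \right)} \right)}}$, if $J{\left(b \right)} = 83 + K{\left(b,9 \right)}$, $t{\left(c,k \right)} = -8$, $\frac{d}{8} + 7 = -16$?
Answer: $- \frac{1}{83} \approx -0.012048$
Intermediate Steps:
$d = -184$ ($d = -56 + 8 \left(-16\right) = -56 - 128 = -184$)
$K{\left(v,R \right)} = 0$
$J{\left(b \right)} = 83$ ($J{\left(b \right)} = 83 + 0 = 83$)
$- \frac{1}{J{\left(t{\left(\left(-1\right) 14,d \right)} \right)}} = - \frac{1}{83}$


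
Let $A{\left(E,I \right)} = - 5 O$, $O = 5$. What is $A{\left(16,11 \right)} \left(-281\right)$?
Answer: $7025$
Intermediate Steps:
$A{\left(E,I \right)} = -25$ ($A{\left(E,I \right)} = \left(-5\right) 5 = -25$)
$A{\left(16,11 \right)} \left(-281\right) = \left(-25\right) \left(-281\right) = 7025$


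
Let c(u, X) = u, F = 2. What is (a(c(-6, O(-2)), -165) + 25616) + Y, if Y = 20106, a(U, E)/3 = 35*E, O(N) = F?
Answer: 28397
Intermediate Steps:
O(N) = 2
a(U, E) = 105*E (a(U, E) = 3*(35*E) = 105*E)
(a(c(-6, O(-2)), -165) + 25616) + Y = (105*(-165) + 25616) + 20106 = (-17325 + 25616) + 20106 = 8291 + 20106 = 28397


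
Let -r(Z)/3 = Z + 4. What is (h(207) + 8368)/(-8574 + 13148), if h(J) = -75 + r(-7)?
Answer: 4151/2287 ≈ 1.8150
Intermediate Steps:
r(Z) = -12 - 3*Z (r(Z) = -3*(Z + 4) = -3*(4 + Z) = -12 - 3*Z)
h(J) = -66 (h(J) = -75 + (-12 - 3*(-7)) = -75 + (-12 + 21) = -75 + 9 = -66)
(h(207) + 8368)/(-8574 + 13148) = (-66 + 8368)/(-8574 + 13148) = 8302/4574 = 8302*(1/4574) = 4151/2287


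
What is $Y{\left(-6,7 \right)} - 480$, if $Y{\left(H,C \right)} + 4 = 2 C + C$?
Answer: $-463$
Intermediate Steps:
$Y{\left(H,C \right)} = -4 + 3 C$ ($Y{\left(H,C \right)} = -4 + \left(2 C + C\right) = -4 + 3 C$)
$Y{\left(-6,7 \right)} - 480 = \left(-4 + 3 \cdot 7\right) - 480 = \left(-4 + 21\right) - 480 = 17 - 480 = -463$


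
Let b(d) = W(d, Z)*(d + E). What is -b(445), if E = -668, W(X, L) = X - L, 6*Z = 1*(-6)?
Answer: 99458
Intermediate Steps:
Z = -1 (Z = (1*(-6))/6 = (1/6)*(-6) = -1)
b(d) = (1 + d)*(-668 + d) (b(d) = (d - 1*(-1))*(d - 668) = (d + 1)*(-668 + d) = (1 + d)*(-668 + d))
-b(445) = -(1 + 445)*(-668 + 445) = -446*(-223) = -1*(-99458) = 99458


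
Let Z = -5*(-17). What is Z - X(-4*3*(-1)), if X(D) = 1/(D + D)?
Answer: 2039/24 ≈ 84.958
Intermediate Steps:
Z = 85
X(D) = 1/(2*D)
Z - X(-4*3*(-1)) = 85 - 1/(2*(-4*3*(-1))) = 85 - 1/(2*((-12*(-1)))) = 85 - 1/(2*12) = 85 - 1*1/24 = 85 - 1/24 = 2039/24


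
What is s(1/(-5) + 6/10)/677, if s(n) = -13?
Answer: -13/677 ≈ -0.019202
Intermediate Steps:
s(1/(-5) + 6/10)/677 = -13/677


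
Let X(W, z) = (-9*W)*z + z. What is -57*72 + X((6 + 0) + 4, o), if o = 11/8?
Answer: -33811/8 ≈ -4226.4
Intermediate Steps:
o = 11/8 (o = 11*(1/8) = 11/8 ≈ 1.3750)
X(W, z) = z - 9*W*z (X(W, z) = -9*W*z + z = z - 9*W*z)
-57*72 + X((6 + 0) + 4, o) = -57*72 + 11*(1 - 9*((6 + 0) + 4))/8 = -4104 + 11*(1 - 9*(6 + 4))/8 = -4104 + 11*(1 - 9*10)/8 = -4104 + 11*(1 - 90)/8 = -4104 + (11/8)*(-89) = -4104 - 979/8 = -33811/8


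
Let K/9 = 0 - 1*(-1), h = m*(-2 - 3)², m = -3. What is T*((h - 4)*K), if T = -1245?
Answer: 885195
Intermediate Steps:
h = -75 (h = -3*(-2 - 3)² = -3*(-5)² = -3*25 = -75)
K = 9 (K = 9*(0 - 1*(-1)) = 9*(0 + 1) = 9*1 = 9)
T*((h - 4)*K) = -1245*(-75 - 4)*9 = -(-98355)*9 = -1245*(-711) = 885195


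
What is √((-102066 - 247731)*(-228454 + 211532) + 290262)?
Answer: 6*√164432086 ≈ 76939.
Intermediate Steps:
√((-102066 - 247731)*(-228454 + 211532) + 290262) = √(-349797*(-16922) + 290262) = √(5919264834 + 290262) = √5919555096 = 6*√164432086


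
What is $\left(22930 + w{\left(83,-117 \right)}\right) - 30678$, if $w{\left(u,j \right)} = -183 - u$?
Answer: $-8014$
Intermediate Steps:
$\left(22930 + w{\left(83,-117 \right)}\right) - 30678 = \left(22930 - 266\right) - 30678 = 22664 - 30678 = -8014$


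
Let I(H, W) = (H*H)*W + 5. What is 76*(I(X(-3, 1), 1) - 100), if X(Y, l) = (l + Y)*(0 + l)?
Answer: -6916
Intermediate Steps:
X(Y, l) = l*(Y + l) (X(Y, l) = (Y + l)*l = l*(Y + l))
I(H, W) = 5 + W*H² (I(H, W) = H²*W + 5 = W*H² + 5 = 5 + W*H²)
76*(I(X(-3, 1), 1) - 100) = 76*((5 + 1*(1*(-3 + 1))²) - 100) = 76*((5 + 1*(1*(-2))²) - 100) = 76*((5 + 1*(-2)²) - 100) = 76*((5 + 1*4) - 100) = 76*((5 + 4) - 100) = 76*(9 - 100) = 76*(-91) = -6916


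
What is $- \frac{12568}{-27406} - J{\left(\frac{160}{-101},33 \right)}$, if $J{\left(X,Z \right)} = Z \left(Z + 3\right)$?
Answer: $- \frac{16272880}{13703} \approx -1187.5$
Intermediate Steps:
$J{\left(X,Z \right)} = Z \left(3 + Z\right)$
$- \frac{12568}{-27406} - J{\left(\frac{160}{-101},33 \right)} = - \frac{12568}{-27406} - 33 \left(3 + 33\right) = \left(-12568\right) \left(- \frac{1}{27406}\right) - 33 \cdot 36 = \frac{6284}{13703} - 1188 = - \frac{16272880}{13703}$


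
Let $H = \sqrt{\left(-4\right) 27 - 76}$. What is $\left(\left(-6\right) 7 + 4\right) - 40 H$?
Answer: $-38 - 80 i \sqrt{46} \approx -38.0 - 542.59 i$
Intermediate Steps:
$H = 2 i \sqrt{46}$ ($H = \sqrt{-108 - 76} = \sqrt{-184} = 2 i \sqrt{46} \approx 13.565 i$)
$\left(\left(-6\right) 7 + 4\right) - 40 H = \left(\left(-6\right) 7 + 4\right) - 40 \cdot 2 i \sqrt{46} = \left(-42 + 4\right) - 80 i \sqrt{46} = -38 - 80 i \sqrt{46}$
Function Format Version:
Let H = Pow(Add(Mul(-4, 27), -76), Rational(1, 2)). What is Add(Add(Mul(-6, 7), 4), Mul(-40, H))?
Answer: Add(-38, Mul(-80, I, Pow(46, Rational(1, 2)))) ≈ Add(-38.000, Mul(-542.59, I))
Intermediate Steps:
H = Mul(2, I, Pow(46, Rational(1, 2))) (H = Pow(Add(-108, -76), Rational(1, 2)) = Pow(-184, Rational(1, 2)) = Mul(2, I, Pow(46, Rational(1, 2))) ≈ Mul(13.565, I))
Add(Add(Mul(-6, 7), 4), Mul(-40, H)) = Add(Add(Mul(-6, 7), 4), Mul(-40, Mul(2, I, Pow(46, Rational(1, 2))))) = Add(Add(-42, 4), Mul(-80, I, Pow(46, Rational(1, 2)))) = Add(-38, Mul(-80, I, Pow(46, Rational(1, 2))))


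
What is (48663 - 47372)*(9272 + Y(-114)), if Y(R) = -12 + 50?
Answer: 12019210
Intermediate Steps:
Y(R) = 38
(48663 - 47372)*(9272 + Y(-114)) = (48663 - 47372)*(9272 + 38) = 1291*9310 = 12019210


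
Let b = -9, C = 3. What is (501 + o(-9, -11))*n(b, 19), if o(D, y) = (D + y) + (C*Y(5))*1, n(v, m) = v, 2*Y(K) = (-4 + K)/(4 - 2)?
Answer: -17343/4 ≈ -4335.8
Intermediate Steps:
Y(K) = -1 + K/4 (Y(K) = ((-4 + K)/(4 - 2))/2 = ((-4 + K)/2)/2 = ((-4 + K)*(½))/2 = (-2 + K/2)/2 = -1 + K/4)
o(D, y) = ¾ + D + y (o(D, y) = (D + y) + (3*(-1 + (¼)*5))*1 = (D + y) + (3*(-1 + 5/4))*1 = (D + y) + (3*(¼))*1 = (D + y) + (¾)*1 = (D + y) + ¾ = ¾ + D + y)
(501 + o(-9, -11))*n(b, 19) = (501 + (¾ - 9 - 11))*(-9) = (501 - 77/4)*(-9) = (1927/4)*(-9) = -17343/4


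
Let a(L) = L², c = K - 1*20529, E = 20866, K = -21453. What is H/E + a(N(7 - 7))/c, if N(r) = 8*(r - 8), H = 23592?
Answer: 226243052/218999103 ≈ 1.0331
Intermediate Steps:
N(r) = -64 + 8*r (N(r) = 8*(-8 + r) = -64 + 8*r)
c = -41982 (c = -21453 - 1*20529 = -21453 - 20529 = -41982)
H/E + a(N(7 - 7))/c = 23592/20866 + (-64 + 8*(7 - 7))²/(-41982) = 23592*(1/20866) + (-64 + 8*0)²*(-1/41982) = 11796/10433 + (-64 + 0)²*(-1/41982) = 11796/10433 + (-64)²*(-1/41982) = 11796/10433 + 4096*(-1/41982) = 11796/10433 - 2048/20991 = 226243052/218999103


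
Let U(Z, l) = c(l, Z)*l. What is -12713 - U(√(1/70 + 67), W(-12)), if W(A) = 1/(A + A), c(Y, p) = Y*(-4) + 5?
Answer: -1830641/144 ≈ -12713.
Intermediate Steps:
c(Y, p) = 5 - 4*Y (c(Y, p) = -4*Y + 5 = 5 - 4*Y)
W(A) = 1/(2*A)
U(Z, l) = l*(5 - 4*l) (U(Z, l) = (5 - 4*l)*l = l*(5 - 4*l))
-12713 - U(√(1/70 + 67), W(-12)) = -12713 - (½)/(-12)*(5 - 2/(-12)) = -12713 - (½)*(-1/12)*(5 - 2*(-1)/12) = -12713 - (-1)*(5 - 4*(-1/24))/24 = -12713 - (-1)*(5 + ⅙)/24 = -12713 - (-1)*31/(24*6) = -12713 - 1*(-31/144) = -12713 + 31/144 = -1830641/144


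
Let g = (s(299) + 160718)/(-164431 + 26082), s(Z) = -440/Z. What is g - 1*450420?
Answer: -18632279871662/41366351 ≈ -4.5042e+5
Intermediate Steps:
g = -48054242/41366351 (g = (-440/299 + 160718)/(-164431 + 26082) = (-440*1/299 + 160718)/(-138349) = (-440/299 + 160718)*(-1/138349) = (48054242/299)*(-1/138349) = -48054242/41366351 ≈ -1.1617)
g - 1*450420 = -48054242/41366351 - 1*450420 = -48054242/41366351 - 450420 = -18632279871662/41366351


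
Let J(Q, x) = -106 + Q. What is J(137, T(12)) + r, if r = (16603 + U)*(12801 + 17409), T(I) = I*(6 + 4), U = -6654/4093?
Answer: 2052752256133/4093 ≈ 5.0153e+8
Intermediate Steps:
U = -6654/4093 (U = -6654*1/4093 = -6654/4093 ≈ -1.6257)
T(I) = 10*I (T(I) = I*10 = 10*I)
r = 2052752129250/4093 (r = (16603 - 6654/4093)*(12801 + 17409) = (67949425/4093)*30210 = 2052752129250/4093 ≈ 5.0153e+8)
J(137, T(12)) + r = (-106 + 137) + 2052752129250/4093 = 31 + 2052752129250/4093 = 2052752256133/4093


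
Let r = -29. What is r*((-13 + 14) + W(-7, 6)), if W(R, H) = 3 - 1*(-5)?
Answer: -261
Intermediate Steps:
W(R, H) = 8 (W(R, H) = 3 + 5 = 8)
r*((-13 + 14) + W(-7, 6)) = -29*((-13 + 14) + 8) = -29*(1 + 8) = -29*9 = -261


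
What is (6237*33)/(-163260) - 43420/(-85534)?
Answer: -584219123/775793380 ≈ -0.75306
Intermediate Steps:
(6237*33)/(-163260) - 43420/(-85534) = 205821*(-1/163260) - 43420*(-1/85534) = -22869/18140 + 21710/42767 = -584219123/775793380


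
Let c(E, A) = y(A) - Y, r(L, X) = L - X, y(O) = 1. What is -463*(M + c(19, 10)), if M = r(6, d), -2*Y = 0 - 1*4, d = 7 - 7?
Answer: -2315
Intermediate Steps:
d = 0
Y = 2 (Y = -(0 - 1*4)/2 = -(0 - 4)/2 = -1/2*(-4) = 2)
M = 6 (M = 6 - 1*0 = 6 + 0 = 6)
c(E, A) = -1 (c(E, A) = 1 - 1*2 = 1 - 2 = -1)
-463*(M + c(19, 10)) = -463*(6 - 1) = -463*5 = -2315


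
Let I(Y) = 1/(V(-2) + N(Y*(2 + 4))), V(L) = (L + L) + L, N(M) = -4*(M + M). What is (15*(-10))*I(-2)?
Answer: -5/3 ≈ -1.6667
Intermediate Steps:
N(M) = -8*M
V(L) = 3*L (V(L) = 2*L + L = 3*L)
I(Y) = 1/(-6 - 48*Y) (I(Y) = 1/(3*(-2) - 8*Y*(2 + 4)) = 1/(-6 - 8*Y*6) = 1/(-6 - 48*Y))
(15*(-10))*I(-2) = (15*(-10))*(-1/(6 + 48*(-2))) = -(-150)/(6 - 96) = -(-150)/(-90) = -(-150)*(-1)/90 = -150*1/90 = -5/3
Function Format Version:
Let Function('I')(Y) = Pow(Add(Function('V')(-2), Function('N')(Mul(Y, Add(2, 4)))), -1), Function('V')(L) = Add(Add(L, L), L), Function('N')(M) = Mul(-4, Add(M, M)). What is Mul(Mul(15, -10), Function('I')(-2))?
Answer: Rational(-5, 3) ≈ -1.6667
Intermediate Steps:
Function('N')(M) = Mul(-8, M) (Function('N')(M) = Mul(-4, Mul(2, M)) = Mul(-8, M))
Function('V')(L) = Mul(3, L) (Function('V')(L) = Add(Mul(2, L), L) = Mul(3, L))
Function('I')(Y) = Pow(Add(-6, Mul(-48, Y)), -1) (Function('I')(Y) = Pow(Add(Mul(3, -2), Mul(-8, Mul(Y, Add(2, 4)))), -1) = Pow(Add(-6, Mul(-8, Mul(Y, 6))), -1) = Pow(Add(-6, Mul(-8, Mul(6, Y))), -1) = Pow(Add(-6, Mul(-48, Y)), -1))
Mul(Mul(15, -10), Function('I')(-2)) = Mul(Mul(15, -10), Mul(-1, Pow(Add(6, Mul(48, -2)), -1))) = Mul(-150, Mul(-1, Pow(Add(6, -96), -1))) = Mul(-150, Mul(-1, Pow(-90, -1))) = Mul(-150, Mul(-1, Rational(-1, 90))) = Mul(-150, Rational(1, 90)) = Rational(-5, 3)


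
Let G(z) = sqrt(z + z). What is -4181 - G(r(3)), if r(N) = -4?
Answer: -4181 - 2*I*sqrt(2) ≈ -4181.0 - 2.8284*I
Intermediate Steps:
G(z) = sqrt(2)*sqrt(z) (G(z) = sqrt(2*z) = sqrt(2)*sqrt(z))
-4181 - G(r(3)) = -4181 - sqrt(2)*sqrt(-4) = -4181 - sqrt(2)*2*I = -4181 - 2*I*sqrt(2)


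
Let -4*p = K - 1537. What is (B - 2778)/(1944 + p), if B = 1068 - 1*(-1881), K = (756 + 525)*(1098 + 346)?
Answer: -684/1840451 ≈ -0.00037165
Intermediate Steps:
K = 1849764 (K = 1281*1444 = 1849764)
B = 2949 (B = 1068 + 1881 = 2949)
p = -1848227/4 (p = -(1849764 - 1537)/4 = -1/4*1848227 = -1848227/4 ≈ -4.6206e+5)
(B - 2778)/(1944 + p) = (2949 - 2778)/(1944 - 1848227/4) = 171/(-1840451/4) = 171*(-4/1840451) = -684/1840451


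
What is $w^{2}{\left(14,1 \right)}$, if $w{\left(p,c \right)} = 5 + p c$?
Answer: $361$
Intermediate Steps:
$w{\left(p,c \right)} = 5 + c p$
$w^{2}{\left(14,1 \right)} = \left(5 + 1 \cdot 14\right)^{2} = \left(5 + 14\right)^{2} = 19^{2} = 361$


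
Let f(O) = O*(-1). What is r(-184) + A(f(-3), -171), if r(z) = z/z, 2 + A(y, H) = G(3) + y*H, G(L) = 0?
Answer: -514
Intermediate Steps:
f(O) = -O
A(y, H) = -2 + H*y (A(y, H) = -2 + (0 + y*H) = -2 + (0 + H*y) = -2 + H*y)
r(z) = 1
r(-184) + A(f(-3), -171) = 1 + (-2 - (-171)*(-3)) = 1 + (-2 - 171*3) = 1 + (-2 - 513) = 1 - 515 = -514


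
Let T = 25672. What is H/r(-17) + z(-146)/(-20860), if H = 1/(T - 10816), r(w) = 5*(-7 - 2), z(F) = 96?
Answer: -3209939/697266360 ≈ -0.0046036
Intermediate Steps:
r(w) = -45 (r(w) = 5*(-9) = -45)
H = 1/14856 (H = 1/(25672 - 10816) = 1/14856 ≈ 6.7313e-5)
H/r(-17) + z(-146)/(-20860) = (1/14856)/(-45) + 96/(-20860) = (1/14856)*(-1/45) + 96*(-1/20860) = -1/668520 - 24/5215 = -3209939/697266360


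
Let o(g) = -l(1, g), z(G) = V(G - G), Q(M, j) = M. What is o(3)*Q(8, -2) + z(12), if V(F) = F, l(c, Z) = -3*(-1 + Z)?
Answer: 48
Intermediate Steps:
l(c, Z) = 3 - 3*Z
z(G) = 0 (z(G) = G - G = 0)
o(g) = -3 + 3*g (o(g) = -(3 - 3*g) = -3 + 3*g)
o(3)*Q(8, -2) + z(12) = (-3 + 3*3)*8 + 0 = (-3 + 9)*8 + 0 = 6*8 + 0 = 48 + 0 = 48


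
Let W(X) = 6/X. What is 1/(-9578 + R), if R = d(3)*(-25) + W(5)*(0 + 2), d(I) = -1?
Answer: -5/47753 ≈ -0.00010471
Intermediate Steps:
R = 137/5 (R = -1*(-25) + (6/5)*(0 + 2) = 25 + (6*(⅕))*2 = 25 + (6/5)*2 = 25 + 12/5 = 137/5 ≈ 27.400)
1/(-9578 + R) = 1/(-9578 + 137/5) = 1/(-47753/5) = -5/47753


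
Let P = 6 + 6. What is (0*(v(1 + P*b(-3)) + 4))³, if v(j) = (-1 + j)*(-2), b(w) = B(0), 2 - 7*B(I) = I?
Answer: 0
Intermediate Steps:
P = 12
B(I) = 2/7 - I/7
b(w) = 2/7 (b(w) = 2/7 - ⅐*0 = 2/7 + 0 = 2/7)
v(j) = 2 - 2*j
(0*(v(1 + P*b(-3)) + 4))³ = (0*((2 - 2*(1 + 12*(2/7))) + 4))³ = (0*((2 - 2*(1 + 24/7)) + 4))³ = (0*((2 - 2*31/7) + 4))³ = (0*((2 - 62/7) + 4))³ = (0*(-48/7 + 4))³ = (0*(-20/7))³ = 0³ = 0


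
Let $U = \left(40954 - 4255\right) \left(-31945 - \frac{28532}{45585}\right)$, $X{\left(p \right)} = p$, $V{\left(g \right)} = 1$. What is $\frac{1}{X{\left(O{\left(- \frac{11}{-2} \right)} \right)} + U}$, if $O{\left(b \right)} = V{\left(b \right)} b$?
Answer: $- \frac{30390}{35628400873217} \approx -8.5297 \cdot 10^{-10}$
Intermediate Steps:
$O{\left(b \right)} = b$ ($O{\left(b \right)} = 1 b = b$)
$U = - \frac{17814200520181}{15195}$ ($U = 36699 \left(-31945 - \frac{28532}{45585}\right) = 36699 \left(- \frac{1456241357}{45585}\right) = - \frac{17814200520181}{15195} \approx -1.1724 \cdot 10^{9}$)
$\frac{1}{X{\left(O{\left(- \frac{11}{-2} \right)} \right)} + U} = \frac{1}{- \frac{11}{-2} - \frac{17814200520181}{15195}} = \frac{1}{\left(-11\right) \left(- \frac{1}{2}\right) - \frac{17814200520181}{15195}} = \frac{1}{\frac{11}{2} - \frac{17814200520181}{15195}} = \frac{1}{- \frac{35628400873217}{30390}} = - \frac{30390}{35628400873217}$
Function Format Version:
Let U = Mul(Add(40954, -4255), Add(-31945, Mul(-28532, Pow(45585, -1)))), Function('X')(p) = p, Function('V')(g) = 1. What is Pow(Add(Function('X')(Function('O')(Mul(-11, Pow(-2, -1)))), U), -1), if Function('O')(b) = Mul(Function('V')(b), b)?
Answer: Rational(-30390, 35628400873217) ≈ -8.5297e-10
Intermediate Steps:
Function('O')(b) = b (Function('O')(b) = Mul(1, b) = b)
U = Rational(-17814200520181, 15195) (U = Mul(36699, Add(-31945, Mul(-28532, Rational(1, 45585)))) = Mul(36699, Add(-31945, Rational(-28532, 45585))) = Mul(36699, Rational(-1456241357, 45585)) = Rational(-17814200520181, 15195) ≈ -1.1724e+9)
Pow(Add(Function('X')(Function('O')(Mul(-11, Pow(-2, -1)))), U), -1) = Pow(Add(Mul(-11, Pow(-2, -1)), Rational(-17814200520181, 15195)), -1) = Pow(Add(Mul(-11, Rational(-1, 2)), Rational(-17814200520181, 15195)), -1) = Pow(Add(Rational(11, 2), Rational(-17814200520181, 15195)), -1) = Pow(Rational(-35628400873217, 30390), -1) = Rational(-30390, 35628400873217)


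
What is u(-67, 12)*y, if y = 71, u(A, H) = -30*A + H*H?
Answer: 152934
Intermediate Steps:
u(A, H) = H² - 30*A (u(A, H) = -30*A + H² = H² - 30*A)
u(-67, 12)*y = (12² - 30*(-67))*71 = (144 + 2010)*71 = 2154*71 = 152934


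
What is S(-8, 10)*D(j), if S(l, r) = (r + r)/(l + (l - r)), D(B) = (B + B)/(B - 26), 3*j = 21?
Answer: 140/247 ≈ 0.56680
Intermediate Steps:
j = 7 (j = (⅓)*21 = 7)
D(B) = 2*B/(-26 + B) (D(B) = (2*B)/(-26 + B) = 2*B/(-26 + B))
S(l, r) = 2*r/(-r + 2*l) (S(l, r) = (2*r)/(-r + 2*l) = 2*r/(-r + 2*l))
S(-8, 10)*D(j) = (2*10/(-1*10 + 2*(-8)))*(2*7/(-26 + 7)) = (2*10/(-10 - 16))*(2*7/(-19)) = (2*10/(-26))*(2*7*(-1/19)) = (2*10*(-1/26))*(-14/19) = -10/13*(-14/19) = 140/247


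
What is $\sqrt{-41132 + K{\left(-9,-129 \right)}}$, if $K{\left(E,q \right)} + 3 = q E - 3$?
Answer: $i \sqrt{39977} \approx 199.94 i$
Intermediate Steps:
$K{\left(E,q \right)} = -6 + E q$ ($K{\left(E,q \right)} = -3 + \left(q E - 3\right) = -3 + \left(E q - 3\right) = -3 + \left(-3 + E q\right) = -6 + E q$)
$\sqrt{-41132 + K{\left(-9,-129 \right)}} = \sqrt{-41132 - -1155} = \sqrt{-41132 + \left(-6 + 1161\right)} = \sqrt{-41132 + 1155} = \sqrt{-39977} = i \sqrt{39977}$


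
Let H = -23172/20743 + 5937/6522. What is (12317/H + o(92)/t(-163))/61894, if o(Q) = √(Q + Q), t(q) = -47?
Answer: -277719294197/288597207857 - √46/1454509 ≈ -0.96231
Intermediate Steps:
H = -9325531/45095282 (H = -23172*1/20743 + 5937*(1/6522) = -23172/20743 + 1979/2174 = -9325531/45095282 ≈ -0.20680)
o(Q) = √2*√Q (o(Q) = √(2*Q) = √2*√Q)
(12317/H + o(92)/t(-163))/61894 = (12317/(-9325531/45095282) + (√2*√92)/(-47))/61894 = (12317*(-45095282/9325531) + (√2*(2*√23))*(-1/47))*(1/61894) = (-555438588394/9325531 + (2*√46)*(-1/47))*(1/61894) = (-555438588394/9325531 - 2*√46/47)*(1/61894) = -277719294197/288597207857 - √46/1454509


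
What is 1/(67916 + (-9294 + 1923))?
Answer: 1/60545 ≈ 1.6517e-5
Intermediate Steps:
1/(67916 + (-9294 + 1923)) = 1/(67916 - 7371) = 1/60545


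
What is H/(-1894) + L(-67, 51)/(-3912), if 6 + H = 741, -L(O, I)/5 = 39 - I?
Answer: -62270/154361 ≈ -0.40341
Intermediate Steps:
L(O, I) = -195 + 5*I (L(O, I) = -5*(39 - I) = -195 + 5*I)
H = 735 (H = -6 + 741 = 735)
H/(-1894) + L(-67, 51)/(-3912) = 735/(-1894) + (-195 + 5*51)/(-3912) = 735*(-1/1894) + (-195 + 255)*(-1/3912) = -735/1894 + 60*(-1/3912) = -735/1894 - 5/326 = -62270/154361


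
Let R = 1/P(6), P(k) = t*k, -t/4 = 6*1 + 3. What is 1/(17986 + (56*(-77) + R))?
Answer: 216/2953583 ≈ 7.3132e-5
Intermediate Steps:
t = -36 (t = -4*(6*1 + 3) = -4*(6 + 3) = -4*9 = -36)
P(k) = -36*k
R = -1/216 (R = 1/(-36*6) = 1/(-216) = -1/216 ≈ -0.0046296)
1/(17986 + (56*(-77) + R)) = 1/(17986 + (56*(-77) - 1/216)) = 1/(17986 + (-4312 - 1/216)) = 1/(17986 - 931393/216) = 1/(2953583/216) = 216/2953583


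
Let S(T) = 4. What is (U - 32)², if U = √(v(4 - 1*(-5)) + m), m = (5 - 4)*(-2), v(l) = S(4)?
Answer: (32 - √2)² ≈ 935.49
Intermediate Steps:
v(l) = 4
m = -2 (m = 1*(-2) = -2)
U = √2 (U = √(4 - 2) = √2 ≈ 1.4142)
(U - 32)² = (√2 - 32)² = (-32 + √2)²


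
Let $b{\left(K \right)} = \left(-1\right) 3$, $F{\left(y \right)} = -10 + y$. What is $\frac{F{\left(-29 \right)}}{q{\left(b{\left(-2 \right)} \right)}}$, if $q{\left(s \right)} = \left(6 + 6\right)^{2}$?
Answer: $- \frac{13}{48} \approx -0.27083$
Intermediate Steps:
$b{\left(K \right)} = -3$
$q{\left(s \right)} = 144$ ($q{\left(s \right)} = 12^{2} = 144$)
$\frac{F{\left(-29 \right)}}{q{\left(b{\left(-2 \right)} \right)}} = \frac{-10 - 29}{144} = \left(-39\right) \frac{1}{144} = - \frac{13}{48}$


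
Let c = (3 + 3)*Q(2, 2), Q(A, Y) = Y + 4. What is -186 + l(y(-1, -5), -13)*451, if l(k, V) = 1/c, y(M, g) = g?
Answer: -6245/36 ≈ -173.47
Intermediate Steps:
Q(A, Y) = 4 + Y
c = 36 (c = (3 + 3)*(4 + 2) = 6*6 = 36)
l(k, V) = 1/36
-186 + l(y(-1, -5), -13)*451 = -186 + (1/36)*451 = -186 + 451/36 = -6245/36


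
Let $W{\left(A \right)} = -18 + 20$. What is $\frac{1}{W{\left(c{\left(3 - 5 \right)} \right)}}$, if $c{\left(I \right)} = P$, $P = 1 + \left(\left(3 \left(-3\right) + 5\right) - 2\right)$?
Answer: $\frac{1}{2} \approx 0.5$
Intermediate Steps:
$P = -5$ ($P = 1 + \left(\left(-9 + 5\right) - 2\right) = 1 - 6 = -5$)
$c{\left(I \right)} = -5$
$W{\left(A \right)} = 2$
$\frac{1}{W{\left(c{\left(3 - 5 \right)} \right)}} = \frac{1}{2}$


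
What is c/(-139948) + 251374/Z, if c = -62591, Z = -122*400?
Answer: -4015605969/853682800 ≈ -4.7039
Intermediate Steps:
Z = -48800
c/(-139948) + 251374/Z = -62591/(-139948) + 251374/(-48800) = -62591*(-1/139948) + 251374*(-1/48800) = 62591/139948 - 125687/24400 = -4015605969/853682800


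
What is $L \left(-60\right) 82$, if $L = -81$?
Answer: $398520$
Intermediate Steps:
$L \left(-60\right) 82 = \left(-81\right) \left(-60\right) 82 = 4860 \cdot 82 = 398520$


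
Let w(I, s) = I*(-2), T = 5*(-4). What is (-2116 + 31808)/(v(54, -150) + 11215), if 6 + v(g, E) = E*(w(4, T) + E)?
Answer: 29692/34909 ≈ 0.85055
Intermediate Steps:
T = -20
w(I, s) = -2*I
v(g, E) = -6 + E*(-8 + E) (v(g, E) = -6 + E*(-2*4 + E) = -6 + E*(-8 + E))
(-2116 + 31808)/(v(54, -150) + 11215) = (-2116 + 31808)/((-6 + (-150)**2 - 8*(-150)) + 11215) = 29692/((-6 + 22500 + 1200) + 11215) = 29692/(23694 + 11215) = 29692/34909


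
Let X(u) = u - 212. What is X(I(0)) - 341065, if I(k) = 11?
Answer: -341266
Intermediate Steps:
X(u) = -212 + u
X(I(0)) - 341065 = (-212 + 11) - 341065 = -201 - 341065 = -341266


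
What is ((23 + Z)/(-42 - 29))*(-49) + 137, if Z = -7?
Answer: 10511/71 ≈ 148.04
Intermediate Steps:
((23 + Z)/(-42 - 29))*(-49) + 137 = ((23 - 7)/(-42 - 29))*(-49) + 137 = (16/(-71))*(-49) + 137 = (16*(-1/71))*(-49) + 137 = -16/71*(-49) + 137 = 784/71 + 137 = 10511/71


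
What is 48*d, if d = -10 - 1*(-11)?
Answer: 48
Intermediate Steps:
d = 1 (d = -10 + 11 = 1)
48*d = 48*1 = 48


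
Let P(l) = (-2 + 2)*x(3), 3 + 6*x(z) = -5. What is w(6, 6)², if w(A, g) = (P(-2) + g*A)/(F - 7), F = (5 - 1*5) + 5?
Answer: 324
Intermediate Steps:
x(z) = -4/3 (x(z) = -½ + (⅙)*(-5) = -½ - ⅚ = -4/3)
P(l) = 0 (P(l) = (-2 + 2)*(-4/3) = 0*(-4/3) = 0)
F = 5 (F = (5 - 5) + 5 = 0 + 5 = 5)
w(A, g) = -A*g/2 (w(A, g) = (0 + g*A)/(5 - 7) = (0 + A*g)/(-2) = (A*g)*(-½) = -A*g/2)
w(6, 6)² = (-½*6*6)² = (-18)² = 324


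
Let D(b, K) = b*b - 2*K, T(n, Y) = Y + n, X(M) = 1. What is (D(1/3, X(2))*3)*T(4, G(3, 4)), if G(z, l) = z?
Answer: -119/3 ≈ -39.667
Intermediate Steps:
D(b, K) = b² - 2*K
(D(1/3, X(2))*3)*T(4, G(3, 4)) = (((1/3)² - 2*1)*3)*(3 + 4) = (((⅓)² - 2)*3)*7 = ((⅑ - 2)*3)*7 = -17/9*3*7 = -17/3*7 = -119/3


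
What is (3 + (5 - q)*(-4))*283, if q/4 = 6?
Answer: 22357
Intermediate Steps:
q = 24 (q = 4*6 = 24)
(3 + (5 - q)*(-4))*283 = (3 + (5 - 1*24)*(-4))*283 = (3 + (5 - 24)*(-4))*283 = (3 - 19*(-4))*283 = (3 + 76)*283 = 79*283 = 22357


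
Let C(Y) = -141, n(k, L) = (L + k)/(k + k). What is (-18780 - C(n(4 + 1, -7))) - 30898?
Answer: -49537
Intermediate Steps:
n(k, L) = (L + k)/(2*k) (n(k, L) = (L + k)/((2*k)) = (L + k)*(1/(2*k)) = (L + k)/(2*k))
(-18780 - C(n(4 + 1, -7))) - 30898 = (-18780 - 1*(-141)) - 30898 = (-18780 + 141) - 30898 = -18639 - 30898 = -49537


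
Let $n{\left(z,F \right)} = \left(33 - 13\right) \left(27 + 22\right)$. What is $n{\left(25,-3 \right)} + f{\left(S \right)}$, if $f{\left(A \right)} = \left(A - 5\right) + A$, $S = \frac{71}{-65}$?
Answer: $\frac{63233}{65} \approx 972.82$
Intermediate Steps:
$n{\left(z,F \right)} = 980$ ($n{\left(z,F \right)} = 20 \cdot 49 = 980$)
$S = - \frac{71}{65}$ ($S = 71 \left(- \frac{1}{65}\right) = - \frac{71}{65} \approx -1.0923$)
$f{\left(A \right)} = -5 + 2 A$ ($f{\left(A \right)} = \left(-5 + A\right) + A = -5 + 2 A$)
$n{\left(25,-3 \right)} + f{\left(S \right)} = 980 + \left(-5 + 2 \left(- \frac{71}{65}\right)\right) = 980 - \frac{467}{65} = \frac{63233}{65}$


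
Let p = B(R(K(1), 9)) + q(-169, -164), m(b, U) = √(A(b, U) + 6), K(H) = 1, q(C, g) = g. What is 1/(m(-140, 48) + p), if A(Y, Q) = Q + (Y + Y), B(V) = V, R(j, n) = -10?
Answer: -87/15251 - I*√226/30502 ≈ -0.0057045 - 0.00049286*I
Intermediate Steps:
A(Y, Q) = Q + 2*Y
m(b, U) = √(6 + U + 2*b) (m(b, U) = √((U + 2*b) + 6) = √(6 + U + 2*b))
p = -174 (p = -10 - 164 = -174)
1/(m(-140, 48) + p) = 1/(√(6 + 48 + 2*(-140)) - 174) = 1/(√(6 + 48 - 280) - 174) = 1/(√(-226) - 174) = 1/(I*√226 - 174) = 1/(-174 + I*√226)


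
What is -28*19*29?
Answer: -15428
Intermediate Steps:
-28*19*29 = -532*29 = -15428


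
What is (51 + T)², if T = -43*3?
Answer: 6084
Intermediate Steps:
T = -129
(51 + T)² = (51 - 129)² = (-78)² = 6084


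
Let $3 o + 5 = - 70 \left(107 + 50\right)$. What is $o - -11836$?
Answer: $8171$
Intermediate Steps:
$o = -3665$ ($o = - \frac{5}{3} + \frac{\left(-70\right) \left(107 + 50\right)}{3} = - \frac{5}{3} + \frac{\left(-70\right) 157}{3} = - \frac{5}{3} + \frac{1}{3} \left(-10990\right) = - \frac{5}{3} - \frac{10990}{3} = -3665$)
$o - -11836 = -3665 - -11836 = -3665 + 11836 = 8171$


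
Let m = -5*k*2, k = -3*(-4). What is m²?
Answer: 14400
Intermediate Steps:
k = 12
m = -120 (m = -5*12*2 = -60*2 = -120)
m² = (-120)² = 14400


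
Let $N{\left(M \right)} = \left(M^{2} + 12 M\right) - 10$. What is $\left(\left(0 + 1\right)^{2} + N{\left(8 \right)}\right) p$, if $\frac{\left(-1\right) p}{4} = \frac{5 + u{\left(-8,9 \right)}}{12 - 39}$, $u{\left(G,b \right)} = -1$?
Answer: $\frac{2416}{27} \approx 89.481$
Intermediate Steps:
$N{\left(M \right)} = -10 + M^{2} + 12 M$
$p = \frac{16}{27}$ ($p = - 4 \frac{5 - 1}{12 - 39} = - 4 \frac{4}{-27} = - 4 \cdot 4 \left(- \frac{1}{27}\right) = \left(-4\right) \left(- \frac{4}{27}\right) = \frac{16}{27} \approx 0.59259$)
$\left(\left(0 + 1\right)^{2} + N{\left(8 \right)}\right) p = \left(\left(0 + 1\right)^{2} + \left(-10 + 8^{2} + 12 \cdot 8\right)\right) \frac{16}{27} = \left(1^{2} + \left(-10 + 64 + 96\right)\right) \frac{16}{27} = \left(1 + 150\right) \frac{16}{27} = 151 \cdot \frac{16}{27} = \frac{2416}{27}$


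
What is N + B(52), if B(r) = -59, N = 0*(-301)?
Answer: -59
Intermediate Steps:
N = 0
N + B(52) = 0 - 59 = -59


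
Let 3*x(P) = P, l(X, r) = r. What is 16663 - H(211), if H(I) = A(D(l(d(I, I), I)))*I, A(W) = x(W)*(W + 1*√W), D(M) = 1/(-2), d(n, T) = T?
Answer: 199745/12 + 211*I*√2/12 ≈ 16645.0 + 24.867*I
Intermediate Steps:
D(M) = -½
x(P) = P/3
A(W) = W*(W + √W)/3 (A(W) = (W/3)*(W + 1*√W) = (W/3)*(W + √W) = W*(W + √W)/3)
H(I) = I*(1/12 - I*√2/12) (H(I) = ((⅓)*(-½)*(-½ + √(-½)))*I = ((⅓)*(-½)*(-½ + I*√2/2))*I = (1/12 - I*√2/12)*I = I*(1/12 - I*√2/12))
16663 - H(211) = 16663 - 211*(1 - I*√2)/12 = 16663 - (211/12 - 211*I*√2/12) = 16663 + (-211/12 + 211*I*√2/12) = 199745/12 + 211*I*√2/12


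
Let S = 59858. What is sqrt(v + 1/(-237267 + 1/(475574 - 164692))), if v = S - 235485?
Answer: I*sqrt(955558138022931978439287549)/73762039493 ≈ 419.08*I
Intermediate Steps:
v = -175627 (v = 59858 - 235485 = -175627)
sqrt(v + 1/(-237267 + 1/(475574 - 164692))) = sqrt(-175627 + 1/(-237267 + 1/(475574 - 164692))) = sqrt(-175627 + 1/(-237267 + 1/310882)) = sqrt(-175627 + 1/(-73762039493/310882)) = sqrt(-175627 - 310882/73762039493) = sqrt(-12954605710347993/73762039493) = I*sqrt(955558138022931978439287549)/73762039493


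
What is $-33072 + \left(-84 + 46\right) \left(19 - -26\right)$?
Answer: $-34782$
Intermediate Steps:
$-33072 + \left(-84 + 46\right) \left(19 - -26\right) = -33072 - 38 \left(19 + 26\right) = -33072 - 1710 = -34782$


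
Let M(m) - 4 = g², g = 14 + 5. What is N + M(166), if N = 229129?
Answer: 229494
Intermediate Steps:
g = 19
M(m) = 365 (M(m) = 4 + 19² = 4 + 361 = 365)
N + M(166) = 229129 + 365 = 229494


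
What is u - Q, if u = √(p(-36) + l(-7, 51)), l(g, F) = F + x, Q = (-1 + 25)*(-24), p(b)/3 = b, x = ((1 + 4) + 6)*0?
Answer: 576 + I*√57 ≈ 576.0 + 7.5498*I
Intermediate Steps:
x = 0 (x = (5 + 6)*0 = 11*0 = 0)
p(b) = 3*b
Q = -576 (Q = 24*(-24) = -576)
l(g, F) = F (l(g, F) = F + 0 = F)
u = I*√57 (u = √(3*(-36) + 51) = √(-108 + 51) = √(-57) = I*√57 ≈ 7.5498*I)
u - Q = I*√57 - 1*(-576) = I*√57 + 576 = 576 + I*√57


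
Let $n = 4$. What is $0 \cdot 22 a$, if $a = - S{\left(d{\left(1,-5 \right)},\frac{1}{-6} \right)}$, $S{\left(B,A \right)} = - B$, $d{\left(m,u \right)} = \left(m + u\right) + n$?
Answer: $0$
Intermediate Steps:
$d{\left(m,u \right)} = 4 + m + u$ ($d{\left(m,u \right)} = \left(m + u\right) + 4 = 4 + m + u$)
$a = 0$ ($a = - \left(-1\right) \left(4 + 1 - 5\right) = - \left(-1\right) 0 = \left(-1\right) 0 = 0$)
$0 \cdot 22 a = 0 \cdot 22 \cdot 0 = 0 \cdot 0 = 0$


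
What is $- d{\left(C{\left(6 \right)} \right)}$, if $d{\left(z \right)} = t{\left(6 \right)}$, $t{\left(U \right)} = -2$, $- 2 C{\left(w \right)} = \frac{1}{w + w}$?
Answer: $2$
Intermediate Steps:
$C{\left(w \right)} = - \frac{1}{4 w}$ ($C{\left(w \right)} = - \frac{1}{2 \left(w + w\right)} = - \frac{1}{2 \cdot 2 w} = - \frac{\frac{1}{2} \frac{1}{w}}{2} = - \frac{1}{4 w}$)
$d{\left(z \right)} = -2$
$- d{\left(C{\left(6 \right)} \right)} = \left(-1\right) \left(-2\right) = 2$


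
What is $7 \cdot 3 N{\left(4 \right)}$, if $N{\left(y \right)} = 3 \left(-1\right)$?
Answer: $-63$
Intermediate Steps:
$N{\left(y \right)} = -3$
$7 \cdot 3 N{\left(4 \right)} = 7 \cdot 3 \left(-3\right) = 21 \left(-3\right) = -63$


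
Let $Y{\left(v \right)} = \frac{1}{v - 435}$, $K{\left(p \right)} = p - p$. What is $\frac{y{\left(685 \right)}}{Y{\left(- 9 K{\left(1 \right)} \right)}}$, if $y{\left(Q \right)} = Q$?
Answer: $-297975$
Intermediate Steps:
$K{\left(p \right)} = 0$
$Y{\left(v \right)} = \frac{1}{-435 + v}$
$\frac{y{\left(685 \right)}}{Y{\left(- 9 K{\left(1 \right)} \right)}} = \frac{685}{\frac{1}{-435 - 0}} = \frac{685}{\frac{1}{-435 + 0}} = \frac{685}{\frac{1}{-435}} = \frac{685}{- \frac{1}{435}} = 685 \left(-435\right) = -297975$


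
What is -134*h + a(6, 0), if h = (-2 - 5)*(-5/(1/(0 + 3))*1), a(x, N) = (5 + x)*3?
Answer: -14037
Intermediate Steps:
a(x, N) = 15 + 3*x
h = 105 (h = -7*(-5/(1/3)) = -7*(-5/⅓) = -7*(-5*3) = -(-105) = -7*(-15) = 105)
-134*h + a(6, 0) = -134*105 + (15 + 3*6) = -14070 + (15 + 18) = -14070 + 33 = -14037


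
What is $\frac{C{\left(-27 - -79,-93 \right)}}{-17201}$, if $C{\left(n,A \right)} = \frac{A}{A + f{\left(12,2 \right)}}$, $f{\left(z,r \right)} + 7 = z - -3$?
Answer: $- \frac{93}{1462085} \approx -6.3608 \cdot 10^{-5}$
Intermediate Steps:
$f{\left(z,r \right)} = -4 + z$ ($f{\left(z,r \right)} = -7 + \left(z - -3\right) = -7 + \left(z + 3\right) = -7 + \left(3 + z\right) = -4 + z$)
$C{\left(n,A \right)} = \frac{A}{8 + A}$ ($C{\left(n,A \right)} = \frac{A}{A + \left(-4 + 12\right)} = \frac{A}{A + 8} = \frac{A}{8 + A}$)
$\frac{C{\left(-27 - -79,-93 \right)}}{-17201} = \frac{\left(-93\right) \frac{1}{8 - 93}}{-17201} = - \frac{93}{-85} \left(- \frac{1}{17201}\right) = \left(-93\right) \left(- \frac{1}{85}\right) \left(- \frac{1}{17201}\right) = \frac{93}{85} \left(- \frac{1}{17201}\right) = - \frac{93}{1462085}$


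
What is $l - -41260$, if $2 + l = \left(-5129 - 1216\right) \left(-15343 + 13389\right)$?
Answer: $12439388$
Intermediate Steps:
$l = 12398128$ ($l = -2 + \left(-5129 - 1216\right) \left(-15343 + 13389\right) = -2 - -12398130 = -2 + 12398130 = 12398128$)
$l - -41260 = 12398128 - -41260 = 12398128 + 41260 = 12439388$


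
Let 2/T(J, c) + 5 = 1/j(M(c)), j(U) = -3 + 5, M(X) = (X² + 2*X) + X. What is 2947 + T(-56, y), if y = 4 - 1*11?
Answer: 26519/9 ≈ 2946.6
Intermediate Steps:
M(X) = X² + 3*X
j(U) = 2
y = -7 (y = 4 - 11 = -7)
T(J, c) = -4/9 (T(J, c) = 2/(-5 + 1/2) = 2/(-5 + ½) = 2/(-9/2) = 2*(-2/9) = -4/9)
2947 + T(-56, y) = 2947 - 4/9 = 26519/9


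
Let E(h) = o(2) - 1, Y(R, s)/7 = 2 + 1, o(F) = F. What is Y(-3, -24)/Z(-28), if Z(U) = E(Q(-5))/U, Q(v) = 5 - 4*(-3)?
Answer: -588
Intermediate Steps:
Y(R, s) = 21 (Y(R, s) = 7*(2 + 1) = 7*3 = 21)
Q(v) = 17 (Q(v) = 5 + 12 = 17)
E(h) = 1 (E(h) = 2 - 1 = 1)
Z(U) = 1/U
Y(-3, -24)/Z(-28) = 21/(1/(-28)) = 21/(-1/28) = 21*(-28) = -588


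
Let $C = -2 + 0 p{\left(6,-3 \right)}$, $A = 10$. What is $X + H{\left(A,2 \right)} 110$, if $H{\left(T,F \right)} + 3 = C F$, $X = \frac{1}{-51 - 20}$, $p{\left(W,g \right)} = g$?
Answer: $- \frac{54671}{71} \approx -770.01$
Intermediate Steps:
$X = - \frac{1}{71}$ ($X = \frac{1}{-71} = - \frac{1}{71} \approx -0.014085$)
$C = -2$ ($C = -2 + 0 \left(-3\right) = -2 + 0 = -2$)
$H{\left(T,F \right)} = -3 - 2 F$
$X + H{\left(A,2 \right)} 110 = - \frac{1}{71} + \left(-3 - 4\right) 110 = - \frac{1}{71} - 770 = - \frac{54671}{71}$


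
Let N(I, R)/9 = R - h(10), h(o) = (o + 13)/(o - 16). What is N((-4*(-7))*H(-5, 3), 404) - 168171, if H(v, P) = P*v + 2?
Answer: -329001/2 ≈ -1.6450e+5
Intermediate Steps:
h(o) = (13 + o)/(-16 + o)
H(v, P) = 2 + P*v
N(I, R) = 69/2 + 9*R (N(I, R) = 9*(R - (13 + 10)/(-16 + 10)) = 9*(R - 23/(-6)) = 9*(R - (-1)*23/6) = 9*(R - 1*(-23/6)) = 9*(R + 23/6) = 9*(23/6 + R) = 69/2 + 9*R)
N((-4*(-7))*H(-5, 3), 404) - 168171 = (69/2 + 9*404) - 168171 = (69/2 + 3636) - 168171 = 7341/2 - 168171 = -329001/2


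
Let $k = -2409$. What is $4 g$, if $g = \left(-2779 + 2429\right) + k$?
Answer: $-11036$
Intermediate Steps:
$g = -2759$ ($g = \left(-2779 + 2429\right) - 2409 = -350 - 2409 = -2759$)
$4 g = 4 \left(-2759\right) = -11036$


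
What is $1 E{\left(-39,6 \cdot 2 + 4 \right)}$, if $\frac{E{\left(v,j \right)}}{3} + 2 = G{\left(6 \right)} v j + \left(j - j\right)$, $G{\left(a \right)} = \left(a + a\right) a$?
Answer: $-134790$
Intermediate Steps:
$G{\left(a \right)} = 2 a^{2}$ ($G{\left(a \right)} = 2 a a = 2 a^{2}$)
$E{\left(v,j \right)} = -6 + 216 j v$ ($E{\left(v,j \right)} = -6 + 3 \left(2 \cdot 6^{2} v j + \left(j - j\right)\right) = -6 + 3 \left(2 \cdot 36 v j + 0\right) = -6 + 3 \left(72 v j + 0\right) = -6 + 3 \left(72 j v + 0\right) = -6 + 3 \cdot 72 j v = -6 + 216 j v$)
$1 E{\left(-39,6 \cdot 2 + 4 \right)} = 1 \left(-6 + 216 \left(6 \cdot 2 + 4\right) \left(-39\right)\right) = 1 \left(-6 + 216 \left(12 + 4\right) \left(-39\right)\right) = 1 \left(-6 + 216 \cdot 16 \left(-39\right)\right) = 1 \left(-6 - 134784\right) = 1 \left(-134790\right) = -134790$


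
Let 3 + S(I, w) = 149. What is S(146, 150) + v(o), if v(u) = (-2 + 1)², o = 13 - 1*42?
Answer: 147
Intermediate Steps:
o = -29 (o = 13 - 42 = -29)
S(I, w) = 146 (S(I, w) = -3 + 149 = 146)
v(u) = 1 (v(u) = (-1)² = 1)
S(146, 150) + v(o) = 146 + 1 = 147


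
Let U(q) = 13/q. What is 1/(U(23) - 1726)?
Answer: -23/39685 ≈ -0.00057956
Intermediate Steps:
1/(U(23) - 1726) = 1/(13/23 - 1726) = 1/(-39685/23) = -23/39685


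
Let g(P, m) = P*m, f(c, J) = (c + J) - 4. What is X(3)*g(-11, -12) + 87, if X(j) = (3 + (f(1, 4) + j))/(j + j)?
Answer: 241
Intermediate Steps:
f(c, J) = -4 + J + c (f(c, J) = (J + c) - 4 = -4 + J + c)
X(j) = (4 + j)/(2*j) (X(j) = (3 + ((-4 + 4 + 1) + j))/(j + j) = (3 + (1 + j))/((2*j)) = (4 + j)*(1/(2*j)) = (4 + j)/(2*j))
X(3)*g(-11, -12) + 87 = ((1/2)*(4 + 3)/3)*(-11*(-12)) + 87 = ((1/2)*(1/3)*7)*132 + 87 = (7/6)*132 + 87 = 154 + 87 = 241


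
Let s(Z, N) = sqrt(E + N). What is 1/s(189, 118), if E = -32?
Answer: sqrt(86)/86 ≈ 0.10783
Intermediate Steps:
s(Z, N) = sqrt(-32 + N)
1/s(189, 118) = 1/(sqrt(-32 + 118)) = 1/(sqrt(86)) = sqrt(86)/86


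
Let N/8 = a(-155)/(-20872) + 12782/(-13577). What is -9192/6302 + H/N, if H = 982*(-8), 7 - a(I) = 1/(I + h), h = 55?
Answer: 87562839901658108/84094227920427 ≈ 1041.2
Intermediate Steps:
a(I) = 7 - 1/(55 + I) (a(I) = 7 - 1/(I + 55) = 7 - 1/(55 + I))
H = -7856
N = -26688107877/3542239300 (N = 8*(((384 + 7*(-155))/(55 - 155))/(-20872) + 12782/(-13577)) = 8*(((384 - 1085)/(-100))*(-1/20872) + 12782*(-1/13577)) = 8*(-1/100*(-701)*(-1/20872) - 12782/13577) = 8*((701/100)*(-1/20872) - 12782/13577) = 8*(-701/2087200 - 12782/13577) = 8*(-26688107877/28337914400) = -26688107877/3542239300 ≈ -7.5342)
-9192/6302 + H/N = -9192/6302 - 7856/(-26688107877/3542239300) = -9192*1/6302 - 7856*(-3542239300/26688107877) = -4596/3151 + 27827831940800/26688107877 = 87562839901658108/84094227920427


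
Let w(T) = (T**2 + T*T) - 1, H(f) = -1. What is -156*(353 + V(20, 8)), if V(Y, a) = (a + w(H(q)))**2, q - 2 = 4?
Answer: -67704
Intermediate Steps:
q = 6 (q = 2 + 4 = 6)
w(T) = -1 + 2*T**2 (w(T) = (T**2 + T**2) - 1 = 2*T**2 - 1 = -1 + 2*T**2)
V(Y, a) = (1 + a)**2 (V(Y, a) = (a + (-1 + 2*(-1)**2))**2 = (a + (-1 + 2*1))**2 = (a + (-1 + 2))**2 = (a + 1)**2 = (1 + a)**2)
-156*(353 + V(20, 8)) = -156*(353 + (1 + 8)**2) = -156*(353 + 9**2) = -156*(353 + 81) = -156*434 = -67704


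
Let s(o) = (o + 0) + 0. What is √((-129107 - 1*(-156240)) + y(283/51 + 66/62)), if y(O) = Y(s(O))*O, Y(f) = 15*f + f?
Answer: √69569835589/1581 ≈ 166.83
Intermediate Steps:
s(o) = o (s(o) = o + 0 = o)
Y(f) = 16*f
y(O) = 16*O² (y(O) = (16*O)*O = 16*O²)
√((-129107 - 1*(-156240)) + y(283/51 + 66/62)) = √((-129107 - 1*(-156240)) + 16*(283/51 + 66/62)²) = √((-129107 + 156240) + 16*(283*(1/51) + 66*(1/62))²) = √(27133 + 16*(283/51 + 33/31)²) = √(27133 + 16*(10456/1581)²) = √(27133 + 16*(109327936/2499561)) = √(27133 + 1749246976/2499561) = √(69569835589/2499561) = √69569835589/1581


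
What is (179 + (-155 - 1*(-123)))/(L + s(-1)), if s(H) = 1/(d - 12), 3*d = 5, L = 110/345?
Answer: 314433/475 ≈ 661.96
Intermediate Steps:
L = 22/69 (L = 110*(1/345) = 22/69 ≈ 0.31884)
d = 5/3 (d = (1/3)*5 = 5/3 ≈ 1.6667)
s(H) = -3/31 (s(H) = 1/(5/3 - 12) = 1/(-31/3) = -3/31)
(179 + (-155 - 1*(-123)))/(L + s(-1)) = (179 + (-155 - 1*(-123)))/(22/69 - 3/31) = (179 + (-155 + 123))/(475/2139) = (179 - 32)*(2139/475) = 147*(2139/475) = 314433/475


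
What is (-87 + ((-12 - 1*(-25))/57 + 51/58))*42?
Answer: -1987727/551 ≈ -3607.5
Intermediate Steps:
(-87 + ((-12 - 1*(-25))/57 + 51/58))*42 = (-87 + ((-12 + 25)*(1/57) + 51*(1/58)))*42 = (-87 + (13*(1/57) + 51/58))*42 = (-87 + (13/57 + 51/58))*42 = (-87 + 3661/3306)*42 = -283961/3306*42 = -1987727/551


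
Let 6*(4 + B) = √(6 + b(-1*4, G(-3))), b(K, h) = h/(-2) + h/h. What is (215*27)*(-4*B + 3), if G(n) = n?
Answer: 110295 - 1935*√34 ≈ 99012.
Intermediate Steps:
b(K, h) = 1 - h/2 (b(K, h) = h*(-½) + 1 = -h/2 + 1 = 1 - h/2)
B = -4 + √34/12 (B = -4 + √(6 + (1 - ½*(-3)))/6 = -4 + √(6 + (1 + 3/2))/6 = -4 + √(6 + 5/2)/6 = -4 + √(17/2)/6 = -4 + (√34/2)/6 = -4 + √34/12 ≈ -3.5141)
(215*27)*(-4*B + 3) = (215*27)*(-4*(-4 + √34/12) + 3) = 5805*((16 - √34/3) + 3) = 5805*(19 - √34/3) = 110295 - 1935*√34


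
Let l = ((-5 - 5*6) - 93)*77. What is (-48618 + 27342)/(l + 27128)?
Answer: -5319/4318 ≈ -1.2318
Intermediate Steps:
l = -9856 (l = ((-5 - 30) - 93)*77 = (-35 - 93)*77 = -128*77 = -9856)
(-48618 + 27342)/(l + 27128) = (-48618 + 27342)/(-9856 + 27128) = -21276/17272 = -21276*1/17272 = -5319/4318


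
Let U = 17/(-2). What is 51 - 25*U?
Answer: 527/2 ≈ 263.50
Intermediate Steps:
U = -17/2 (U = 17*(-½) = -17/2 ≈ -8.5000)
51 - 25*U = 51 - 25*(-17/2) = 51 + 425/2 = 527/2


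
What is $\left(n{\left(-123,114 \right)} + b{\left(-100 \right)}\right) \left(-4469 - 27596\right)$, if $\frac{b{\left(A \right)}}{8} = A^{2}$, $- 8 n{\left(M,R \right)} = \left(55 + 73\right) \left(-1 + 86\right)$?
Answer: $-2521591600$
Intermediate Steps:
$n{\left(M,R \right)} = -1360$ ($n{\left(M,R \right)} = - \frac{\left(55 + 73\right) \left(-1 + 86\right)}{8} = - \frac{128 \cdot 85}{8} = \left(- \frac{1}{8}\right) 10880 = -1360$)
$b{\left(A \right)} = 8 A^{2}$
$\left(n{\left(-123,114 \right)} + b{\left(-100 \right)}\right) \left(-4469 - 27596\right) = \left(-1360 + 8 \left(-100\right)^{2}\right) \left(-4469 - 27596\right) = \left(-1360 + 8 \cdot 10000\right) \left(-32065\right) = \left(-1360 + 80000\right) \left(-32065\right) = 78640 \left(-32065\right) = -2521591600$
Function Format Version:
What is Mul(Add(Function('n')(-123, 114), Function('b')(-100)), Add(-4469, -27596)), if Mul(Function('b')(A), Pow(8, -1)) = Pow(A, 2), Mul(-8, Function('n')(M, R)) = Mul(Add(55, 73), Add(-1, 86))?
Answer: -2521591600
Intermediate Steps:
Function('n')(M, R) = -1360 (Function('n')(M, R) = Mul(Rational(-1, 8), Mul(Add(55, 73), Add(-1, 86))) = Mul(Rational(-1, 8), Mul(128, 85)) = Mul(Rational(-1, 8), 10880) = -1360)
Function('b')(A) = Mul(8, Pow(A, 2))
Mul(Add(Function('n')(-123, 114), Function('b')(-100)), Add(-4469, -27596)) = Mul(Add(-1360, Mul(8, Pow(-100, 2))), Add(-4469, -27596)) = Mul(Add(-1360, Mul(8, 10000)), -32065) = Mul(Add(-1360, 80000), -32065) = Mul(78640, -32065) = -2521591600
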